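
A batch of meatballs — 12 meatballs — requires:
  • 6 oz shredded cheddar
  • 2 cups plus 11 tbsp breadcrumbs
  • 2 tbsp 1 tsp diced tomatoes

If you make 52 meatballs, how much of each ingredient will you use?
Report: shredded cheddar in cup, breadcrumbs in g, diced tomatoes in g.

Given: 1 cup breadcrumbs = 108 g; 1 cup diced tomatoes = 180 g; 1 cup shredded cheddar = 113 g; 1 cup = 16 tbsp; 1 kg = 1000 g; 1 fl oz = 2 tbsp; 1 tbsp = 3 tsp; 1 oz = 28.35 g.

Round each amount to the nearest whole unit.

shredded cheddar: 7 cup; breadcrumbs: 1258 g; diced tomatoes: 114 g

Scaling factor: 52/12 = 13/3.
shredded cheddar: 6 oz × 13/3 × 28.35 g/oz ÷ 113 g/cup ≈ 7 cup
breadcrumbs: (2 cup + 11 tbsp = 2.6875 cup) × 13/3 × 108 g/cup ≈ 1258 g
diced tomatoes: (2 tbsp + 1 tsp = 7/3 tbsp) × 13/3 ÷ 16 tbsp/cup × 180 g/cup ≈ 114 g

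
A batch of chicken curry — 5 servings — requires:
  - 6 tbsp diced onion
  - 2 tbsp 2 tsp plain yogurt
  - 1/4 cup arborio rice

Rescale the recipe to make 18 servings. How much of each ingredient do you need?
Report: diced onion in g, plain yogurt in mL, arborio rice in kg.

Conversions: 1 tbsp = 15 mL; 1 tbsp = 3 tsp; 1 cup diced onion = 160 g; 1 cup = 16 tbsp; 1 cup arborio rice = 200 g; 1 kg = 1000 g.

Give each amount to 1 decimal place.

Scaling factor: 18/5 = 3.6.
diced onion: 6 tbsp × 18/5 ÷ 16 tbsp/cup × 160 g/cup = 216.0 g
plain yogurt: (2 tbsp + 2 tsp = 8/3 tbsp) × 18/5 × 15 mL/tbsp = 144.0 mL
arborio rice: 0.25 cup × 18/5 × 200 g/cup ÷ 1000 g/kg ≈ 0.2 kg

diced onion: 216.0 g; plain yogurt: 144.0 mL; arborio rice: 0.2 kg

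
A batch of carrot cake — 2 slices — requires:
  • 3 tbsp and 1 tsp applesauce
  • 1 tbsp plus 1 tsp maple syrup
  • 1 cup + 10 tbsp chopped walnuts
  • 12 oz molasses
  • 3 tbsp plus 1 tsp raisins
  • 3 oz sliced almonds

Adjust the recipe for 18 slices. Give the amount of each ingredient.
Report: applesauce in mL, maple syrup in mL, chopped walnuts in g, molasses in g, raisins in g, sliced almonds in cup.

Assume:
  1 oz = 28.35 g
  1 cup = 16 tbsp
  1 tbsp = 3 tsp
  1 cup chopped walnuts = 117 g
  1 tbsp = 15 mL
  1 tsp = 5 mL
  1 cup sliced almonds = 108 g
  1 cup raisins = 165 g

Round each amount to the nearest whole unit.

applesauce: 450 mL; maple syrup: 180 mL; chopped walnuts: 1711 g; molasses: 3062 g; raisins: 309 g; sliced almonds: 7 cup

Scaling factor: 18/2 = 9.
applesauce: (3 tbsp + 1 tsp = 10/3 tbsp) × 9 × 15 mL/tbsp = 450 mL
maple syrup: (1 tbsp + 1 tsp = 4/3 tbsp) × 9 × 15 mL/tbsp = 180 mL
chopped walnuts: (1 cup + 10 tbsp = 1.625 cup) × 9 × 117 g/cup ≈ 1711 g
molasses: 12 oz × 9 × 28.35 g/oz ≈ 3062 g
raisins: (3 tbsp + 1 tsp = 10/3 tbsp) × 9 ÷ 16 tbsp/cup × 165 g/cup ≈ 309 g
sliced almonds: 3 oz × 9 × 28.35 g/oz ÷ 108 g/cup ≈ 7 cup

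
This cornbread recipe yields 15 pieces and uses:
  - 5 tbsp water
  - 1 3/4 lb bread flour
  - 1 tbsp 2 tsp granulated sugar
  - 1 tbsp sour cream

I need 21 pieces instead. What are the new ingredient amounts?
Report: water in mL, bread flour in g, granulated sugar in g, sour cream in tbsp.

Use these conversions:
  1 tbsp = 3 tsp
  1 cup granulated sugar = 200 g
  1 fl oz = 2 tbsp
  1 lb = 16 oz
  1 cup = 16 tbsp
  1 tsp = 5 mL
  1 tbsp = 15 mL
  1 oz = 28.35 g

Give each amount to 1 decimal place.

water: 105.0 mL; bread flour: 1111.3 g; granulated sugar: 29.2 g; sour cream: 1.4 tbsp

Scaling factor: 21/15 = 7/5 = 1.4.
water: 5 tbsp × 7/5 × 15 mL/tbsp = 105.0 mL
bread flour: 1.75 lb × 7/5 × 16 oz/lb × 28.35 g/oz ≈ 1111.3 g
granulated sugar: (1 tbsp + 2 tsp = 5/3 tbsp) × 7/5 ÷ 16 tbsp/cup × 200 g/cup ≈ 29.2 g
sour cream: 1 tbsp × 7/5 = 1.4 tbsp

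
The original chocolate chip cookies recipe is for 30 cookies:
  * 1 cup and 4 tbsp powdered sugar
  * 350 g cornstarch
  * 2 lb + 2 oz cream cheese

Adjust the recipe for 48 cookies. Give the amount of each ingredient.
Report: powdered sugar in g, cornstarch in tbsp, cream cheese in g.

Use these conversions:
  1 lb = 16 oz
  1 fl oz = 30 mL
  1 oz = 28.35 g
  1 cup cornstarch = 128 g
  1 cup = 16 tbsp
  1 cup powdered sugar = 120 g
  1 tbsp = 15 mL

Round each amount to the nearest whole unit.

Scaling factor: 48/30 = 8/5 = 1.6.
powdered sugar: (1 cup + 4 tbsp = 1.25 cup) × 8/5 × 120 g/cup = 240 g
cornstarch: 350 g × 8/5 ÷ 128 g/cup × 16 tbsp/cup = 70 tbsp
cream cheese: (2 lb + 2 oz = 2.125 lb) × 8/5 × 16 oz/lb × 28.35 g/oz ≈ 1542 g

powdered sugar: 240 g; cornstarch: 70 tbsp; cream cheese: 1542 g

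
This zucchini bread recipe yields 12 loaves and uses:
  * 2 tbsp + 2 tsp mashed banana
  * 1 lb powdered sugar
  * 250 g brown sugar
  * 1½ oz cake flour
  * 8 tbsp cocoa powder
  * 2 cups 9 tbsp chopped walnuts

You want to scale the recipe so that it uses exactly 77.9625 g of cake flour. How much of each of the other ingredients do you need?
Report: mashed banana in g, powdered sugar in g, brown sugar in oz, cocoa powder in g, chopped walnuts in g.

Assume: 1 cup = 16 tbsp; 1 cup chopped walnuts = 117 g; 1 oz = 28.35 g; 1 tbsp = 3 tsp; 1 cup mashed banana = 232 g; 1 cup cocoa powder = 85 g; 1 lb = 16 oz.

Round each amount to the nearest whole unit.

mashed banana: 71 g; powdered sugar: 832 g; brown sugar: 16 oz; cocoa powder: 78 g; chopped walnuts: 550 g

The original recipe has 42.525 g of cake flour, so the scaling factor is 77.9625 ÷ 42.525 = 11/6.
mashed banana: (2 tbsp + 2 tsp = 8/3 tbsp) × 11/6 ÷ 16 tbsp/cup × 232 g/cup ≈ 71 g
powdered sugar: 1 lb × 11/6 × 16 oz/lb × 28.35 g/oz ≈ 832 g
brown sugar: 250 g × 11/6 ÷ 28.35 g/oz ≈ 16 oz
cocoa powder: 8 tbsp × 11/6 ÷ 16 tbsp/cup × 85 g/cup ≈ 78 g
chopped walnuts: (2 cup + 9 tbsp = 2.5625 cup) × 11/6 × 117 g/cup ≈ 550 g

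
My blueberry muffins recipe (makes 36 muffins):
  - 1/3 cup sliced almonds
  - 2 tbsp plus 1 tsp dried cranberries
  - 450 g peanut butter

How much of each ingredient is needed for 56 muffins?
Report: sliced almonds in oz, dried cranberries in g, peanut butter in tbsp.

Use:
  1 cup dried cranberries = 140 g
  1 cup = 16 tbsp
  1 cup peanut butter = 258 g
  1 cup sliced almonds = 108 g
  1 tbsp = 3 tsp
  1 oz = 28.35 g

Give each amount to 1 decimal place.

Scaling factor: 56/36 = 14/9.
sliced almonds: 1/3 cup × 14/9 × 108 g/cup ÷ 28.35 g/oz ≈ 2.0 oz
dried cranberries: (2 tbsp + 1 tsp = 7/3 tbsp) × 14/9 ÷ 16 tbsp/cup × 140 g/cup ≈ 31.8 g
peanut butter: 450 g × 14/9 ÷ 258 g/cup × 16 tbsp/cup ≈ 43.4 tbsp

sliced almonds: 2.0 oz; dried cranberries: 31.8 g; peanut butter: 43.4 tbsp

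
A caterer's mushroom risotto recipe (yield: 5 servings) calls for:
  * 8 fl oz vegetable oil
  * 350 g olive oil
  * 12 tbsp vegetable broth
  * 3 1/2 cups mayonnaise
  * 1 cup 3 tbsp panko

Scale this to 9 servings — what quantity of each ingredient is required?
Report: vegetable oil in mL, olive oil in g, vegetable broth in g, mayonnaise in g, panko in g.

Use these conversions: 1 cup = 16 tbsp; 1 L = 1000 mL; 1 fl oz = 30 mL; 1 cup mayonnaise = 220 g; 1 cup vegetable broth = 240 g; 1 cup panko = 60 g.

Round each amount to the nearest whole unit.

Scaling factor: 9/5 = 1.8.
vegetable oil: 8 fl oz × 9/5 × 30 mL/fl oz = 432 mL
olive oil: 350 g × 9/5 = 630 g
vegetable broth: 12 tbsp × 9/5 ÷ 16 tbsp/cup × 240 g/cup = 324 g
mayonnaise: 3.5 cup × 9/5 × 220 g/cup = 1386 g
panko: (1 cup + 3 tbsp = 1.1875 cup) × 9/5 × 60 g/cup ≈ 128 g

vegetable oil: 432 mL; olive oil: 630 g; vegetable broth: 324 g; mayonnaise: 1386 g; panko: 128 g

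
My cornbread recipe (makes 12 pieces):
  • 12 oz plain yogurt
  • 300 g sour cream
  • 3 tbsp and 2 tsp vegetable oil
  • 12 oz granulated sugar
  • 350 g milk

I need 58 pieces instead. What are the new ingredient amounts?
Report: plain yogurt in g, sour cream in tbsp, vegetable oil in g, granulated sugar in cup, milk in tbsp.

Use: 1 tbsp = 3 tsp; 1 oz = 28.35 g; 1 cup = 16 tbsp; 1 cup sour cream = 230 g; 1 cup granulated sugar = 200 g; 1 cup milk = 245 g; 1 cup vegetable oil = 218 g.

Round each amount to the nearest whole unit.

plain yogurt: 1644 g; sour cream: 101 tbsp; vegetable oil: 241 g; granulated sugar: 8 cup; milk: 110 tbsp

Scaling factor: 58/12 = 29/6.
plain yogurt: 12 oz × 29/6 × 28.35 g/oz ≈ 1644 g
sour cream: 300 g × 29/6 ÷ 230 g/cup × 16 tbsp/cup ≈ 101 tbsp
vegetable oil: (3 tbsp + 2 tsp = 11/3 tbsp) × 29/6 ÷ 16 tbsp/cup × 218 g/cup ≈ 241 g
granulated sugar: 12 oz × 29/6 × 28.35 g/oz ÷ 200 g/cup ≈ 8 cup
milk: 350 g × 29/6 ÷ 245 g/cup × 16 tbsp/cup ≈ 110 tbsp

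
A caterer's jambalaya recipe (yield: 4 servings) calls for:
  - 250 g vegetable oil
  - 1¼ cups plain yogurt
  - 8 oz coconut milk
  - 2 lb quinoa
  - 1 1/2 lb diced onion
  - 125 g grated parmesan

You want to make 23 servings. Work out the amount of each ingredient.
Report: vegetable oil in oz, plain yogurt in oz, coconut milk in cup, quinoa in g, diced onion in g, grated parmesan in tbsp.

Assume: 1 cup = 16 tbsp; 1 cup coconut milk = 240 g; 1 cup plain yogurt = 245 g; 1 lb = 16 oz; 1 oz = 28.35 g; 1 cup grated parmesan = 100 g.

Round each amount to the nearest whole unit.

Scaling factor: 23/4 = 5.75.
vegetable oil: 250 g × 23/4 ÷ 28.35 g/oz ≈ 51 oz
plain yogurt: 1.25 cup × 23/4 × 245 g/cup ÷ 28.35 g/oz ≈ 62 oz
coconut milk: 8 oz × 23/4 × 28.35 g/oz ÷ 240 g/cup ≈ 5 cup
quinoa: 2 lb × 23/4 × 16 oz/lb × 28.35 g/oz ≈ 5216 g
diced onion: 1.5 lb × 23/4 × 16 oz/lb × 28.35 g/oz ≈ 3912 g
grated parmesan: 125 g × 23/4 ÷ 100 g/cup × 16 tbsp/cup = 115 tbsp

vegetable oil: 51 oz; plain yogurt: 62 oz; coconut milk: 5 cup; quinoa: 5216 g; diced onion: 3912 g; grated parmesan: 115 tbsp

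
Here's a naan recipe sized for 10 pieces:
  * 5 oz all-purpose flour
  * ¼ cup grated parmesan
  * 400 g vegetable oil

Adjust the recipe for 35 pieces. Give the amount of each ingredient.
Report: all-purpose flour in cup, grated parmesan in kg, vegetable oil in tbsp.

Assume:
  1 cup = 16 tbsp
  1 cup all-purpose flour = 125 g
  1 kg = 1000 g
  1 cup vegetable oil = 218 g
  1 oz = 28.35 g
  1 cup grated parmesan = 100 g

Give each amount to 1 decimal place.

all-purpose flour: 4.0 cup; grated parmesan: 0.1 kg; vegetable oil: 102.8 tbsp

Scaling factor: 35/10 = 7/2 = 3.5.
all-purpose flour: 5 oz × 7/2 × 28.35 g/oz ÷ 125 g/cup ≈ 4.0 cup
grated parmesan: 0.25 cup × 7/2 × 100 g/cup ÷ 1000 g/kg ≈ 0.1 kg
vegetable oil: 400 g × 7/2 ÷ 218 g/cup × 16 tbsp/cup ≈ 102.8 tbsp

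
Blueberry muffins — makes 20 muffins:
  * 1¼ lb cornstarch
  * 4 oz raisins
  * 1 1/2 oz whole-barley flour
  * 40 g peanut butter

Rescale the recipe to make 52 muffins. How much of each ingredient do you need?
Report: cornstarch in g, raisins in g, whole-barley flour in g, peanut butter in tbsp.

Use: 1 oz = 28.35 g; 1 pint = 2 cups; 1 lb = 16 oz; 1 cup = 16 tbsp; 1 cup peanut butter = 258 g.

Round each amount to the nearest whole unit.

cornstarch: 1474 g; raisins: 295 g; whole-barley flour: 111 g; peanut butter: 6 tbsp

Scaling factor: 52/20 = 13/5 = 2.6.
cornstarch: 1.25 lb × 13/5 × 16 oz/lb × 28.35 g/oz ≈ 1474 g
raisins: 4 oz × 13/5 × 28.35 g/oz ≈ 295 g
whole-barley flour: 1.5 oz × 13/5 × 28.35 g/oz ≈ 111 g
peanut butter: 40 g × 13/5 ÷ 258 g/cup × 16 tbsp/cup ≈ 6 tbsp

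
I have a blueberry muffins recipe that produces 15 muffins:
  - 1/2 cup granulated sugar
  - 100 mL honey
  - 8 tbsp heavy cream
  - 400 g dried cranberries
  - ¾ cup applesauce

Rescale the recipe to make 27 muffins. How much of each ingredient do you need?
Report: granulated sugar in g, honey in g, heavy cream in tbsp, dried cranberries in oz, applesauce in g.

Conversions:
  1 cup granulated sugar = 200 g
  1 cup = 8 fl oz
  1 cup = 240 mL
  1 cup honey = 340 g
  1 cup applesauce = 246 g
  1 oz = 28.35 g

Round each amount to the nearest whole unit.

Scaling factor: 27/15 = 9/5 = 1.8.
granulated sugar: 0.5 cup × 9/5 × 200 g/cup = 180 g
honey: 100 mL × 9/5 ÷ 240 mL/cup × 340 g/cup = 255 g
heavy cream: 8 tbsp × 9/5 ≈ 14 tbsp
dried cranberries: 400 g × 9/5 ÷ 28.35 g/oz ≈ 25 oz
applesauce: 0.75 cup × 9/5 × 246 g/cup ≈ 332 g

granulated sugar: 180 g; honey: 255 g; heavy cream: 14 tbsp; dried cranberries: 25 oz; applesauce: 332 g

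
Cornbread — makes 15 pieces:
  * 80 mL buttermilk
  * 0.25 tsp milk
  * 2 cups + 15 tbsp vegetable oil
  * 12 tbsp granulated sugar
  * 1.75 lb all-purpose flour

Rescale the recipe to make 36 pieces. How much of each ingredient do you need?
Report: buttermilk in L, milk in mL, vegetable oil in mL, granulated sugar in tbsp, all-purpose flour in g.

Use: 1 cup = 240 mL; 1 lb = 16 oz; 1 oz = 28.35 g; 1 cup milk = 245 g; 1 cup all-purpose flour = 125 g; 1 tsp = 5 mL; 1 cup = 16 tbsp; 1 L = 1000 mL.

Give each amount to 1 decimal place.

Scaling factor: 36/15 = 12/5 = 2.4.
buttermilk: 80 mL × 12/5 ÷ 1000 mL/L ≈ 0.2 L
milk: 0.25 tsp × 12/5 × 5 mL/tsp = 3.0 mL
vegetable oil: (2 cup + 15 tbsp = 2.9375 cup) × 12/5 × 240 mL/cup = 1692.0 mL
granulated sugar: 12 tbsp × 12/5 = 28.8 tbsp
all-purpose flour: 1.75 lb × 12/5 × 16 oz/lb × 28.35 g/oz ≈ 1905.1 g

buttermilk: 0.2 L; milk: 3.0 mL; vegetable oil: 1692.0 mL; granulated sugar: 28.8 tbsp; all-purpose flour: 1905.1 g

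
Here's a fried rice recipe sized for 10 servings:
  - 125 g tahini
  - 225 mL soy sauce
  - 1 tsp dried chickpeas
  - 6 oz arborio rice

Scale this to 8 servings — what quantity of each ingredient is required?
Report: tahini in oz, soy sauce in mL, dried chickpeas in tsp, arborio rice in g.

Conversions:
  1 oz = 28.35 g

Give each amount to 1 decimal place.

Scaling factor: 8/10 = 4/5 = 0.8.
tahini: 125 g × 4/5 ÷ 28.35 g/oz ≈ 3.5 oz
soy sauce: 225 mL × 4/5 = 180.0 mL
dried chickpeas: 1 tsp × 4/5 = 0.8 tsp
arborio rice: 6 oz × 4/5 × 28.35 g/oz ≈ 136.1 g

tahini: 3.5 oz; soy sauce: 180.0 mL; dried chickpeas: 0.8 tsp; arborio rice: 136.1 g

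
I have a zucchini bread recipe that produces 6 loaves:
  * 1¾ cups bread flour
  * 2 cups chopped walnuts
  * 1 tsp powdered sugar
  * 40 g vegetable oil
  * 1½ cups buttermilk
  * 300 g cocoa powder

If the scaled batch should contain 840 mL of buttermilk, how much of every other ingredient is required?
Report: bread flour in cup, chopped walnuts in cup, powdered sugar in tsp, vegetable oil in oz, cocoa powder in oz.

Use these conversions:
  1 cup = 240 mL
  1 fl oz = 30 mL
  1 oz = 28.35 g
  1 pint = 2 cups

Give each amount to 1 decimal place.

bread flour: 4.1 cup; chopped walnuts: 4.7 cup; powdered sugar: 2.3 tsp; vegetable oil: 3.3 oz; cocoa powder: 24.7 oz

The original recipe has 360 mL of buttermilk, so the scaling factor is 840 ÷ 360 = 7/3.
bread flour: 1.75 cup × 7/3 ≈ 4.1 cup
chopped walnuts: 2 cup × 7/3 ≈ 4.7 cup
powdered sugar: 1 tsp × 7/3 ≈ 2.3 tsp
vegetable oil: 40 g × 7/3 ÷ 28.35 g/oz ≈ 3.3 oz
cocoa powder: 300 g × 7/3 ÷ 28.35 g/oz ≈ 24.7 oz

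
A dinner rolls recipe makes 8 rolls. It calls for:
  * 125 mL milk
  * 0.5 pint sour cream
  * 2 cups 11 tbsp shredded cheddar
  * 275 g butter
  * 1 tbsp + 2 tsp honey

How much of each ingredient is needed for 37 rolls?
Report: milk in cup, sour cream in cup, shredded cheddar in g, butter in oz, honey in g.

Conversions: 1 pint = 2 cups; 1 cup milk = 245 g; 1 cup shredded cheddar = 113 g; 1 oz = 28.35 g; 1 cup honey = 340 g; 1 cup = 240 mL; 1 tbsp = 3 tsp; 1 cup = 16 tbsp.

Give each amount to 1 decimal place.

Scaling factor: 37/8 = 4.625.
milk: 125 mL × 37/8 ÷ 240 mL/cup ≈ 2.4 cup
sour cream: 0.5 pint × 37/8 × 2 cup/pint ≈ 4.6 cup
shredded cheddar: (2 cup + 11 tbsp = 2.6875 cup) × 37/8 × 113 g/cup ≈ 1404.6 g
butter: 275 g × 37/8 ÷ 28.35 g/oz ≈ 44.9 oz
honey: (1 tbsp + 2 tsp = 5/3 tbsp) × 37/8 ÷ 16 tbsp/cup × 340 g/cup ≈ 163.8 g

milk: 2.4 cup; sour cream: 4.6 cup; shredded cheddar: 1404.6 g; butter: 44.9 oz; honey: 163.8 g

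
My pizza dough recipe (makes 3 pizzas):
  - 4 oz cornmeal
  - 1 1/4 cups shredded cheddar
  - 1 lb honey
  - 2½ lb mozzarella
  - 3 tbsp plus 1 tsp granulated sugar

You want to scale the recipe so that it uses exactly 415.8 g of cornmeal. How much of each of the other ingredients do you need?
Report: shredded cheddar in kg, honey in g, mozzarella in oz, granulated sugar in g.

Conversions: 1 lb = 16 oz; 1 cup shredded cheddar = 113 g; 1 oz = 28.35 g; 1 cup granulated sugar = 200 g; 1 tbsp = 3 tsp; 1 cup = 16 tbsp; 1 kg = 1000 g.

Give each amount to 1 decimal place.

shredded cheddar: 0.5 kg; honey: 1663.2 g; mozzarella: 146.7 oz; granulated sugar: 152.8 g

The original recipe has 113.4 g of cornmeal, so the scaling factor is 415.8 ÷ 113.4 = 11/3.
shredded cheddar: 1.25 cup × 11/3 × 113 g/cup ÷ 1000 g/kg ≈ 0.5 kg
honey: 1 lb × 11/3 × 16 oz/lb × 28.35 g/oz = 1663.2 g
mozzarella: 2.5 lb × 11/3 × 16 oz/lb ≈ 146.7 oz
granulated sugar: (3 tbsp + 1 tsp = 10/3 tbsp) × 11/3 ÷ 16 tbsp/cup × 200 g/cup ≈ 152.8 g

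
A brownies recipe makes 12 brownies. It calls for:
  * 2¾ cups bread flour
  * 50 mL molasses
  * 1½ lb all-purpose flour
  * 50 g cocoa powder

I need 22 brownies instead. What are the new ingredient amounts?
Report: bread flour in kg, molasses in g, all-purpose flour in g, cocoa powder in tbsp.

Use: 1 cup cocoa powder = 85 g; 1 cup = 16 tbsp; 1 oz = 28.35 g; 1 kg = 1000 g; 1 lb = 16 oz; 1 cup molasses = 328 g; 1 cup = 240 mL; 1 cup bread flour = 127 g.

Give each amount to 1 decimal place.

Scaling factor: 22/12 = 11/6.
bread flour: 2.75 cup × 11/6 × 127 g/cup ÷ 1000 g/kg ≈ 0.6 kg
molasses: 50 mL × 11/6 ÷ 240 mL/cup × 328 g/cup ≈ 125.3 g
all-purpose flour: 1.5 lb × 11/6 × 16 oz/lb × 28.35 g/oz = 1247.4 g
cocoa powder: 50 g × 11/6 ÷ 85 g/cup × 16 tbsp/cup ≈ 17.3 tbsp

bread flour: 0.6 kg; molasses: 125.3 g; all-purpose flour: 1247.4 g; cocoa powder: 17.3 tbsp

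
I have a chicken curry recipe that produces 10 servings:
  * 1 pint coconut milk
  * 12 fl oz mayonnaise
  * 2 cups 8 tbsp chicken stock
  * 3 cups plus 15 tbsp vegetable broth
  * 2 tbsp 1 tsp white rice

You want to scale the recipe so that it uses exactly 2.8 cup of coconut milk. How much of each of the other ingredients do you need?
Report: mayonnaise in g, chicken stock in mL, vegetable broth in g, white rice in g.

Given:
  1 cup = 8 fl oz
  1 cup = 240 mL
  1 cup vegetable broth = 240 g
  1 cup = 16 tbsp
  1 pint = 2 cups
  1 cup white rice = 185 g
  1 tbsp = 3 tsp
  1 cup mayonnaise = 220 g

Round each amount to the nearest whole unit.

The original recipe has 2 cup of coconut milk, so the scaling factor is 2.8 ÷ 2 = 7/5 = 1.4.
mayonnaise: 12 fl oz × 7/5 ÷ 8 fl oz/cup × 220 g/cup = 462 g
chicken stock: (2 cup + 8 tbsp = 2.5 cup) × 7/5 × 240 mL/cup = 840 mL
vegetable broth: (3 cup + 15 tbsp = 3.9375 cup) × 7/5 × 240 g/cup = 1323 g
white rice: (2 tbsp + 1 tsp = 7/3 tbsp) × 7/5 ÷ 16 tbsp/cup × 185 g/cup ≈ 38 g

mayonnaise: 462 g; chicken stock: 840 mL; vegetable broth: 1323 g; white rice: 38 g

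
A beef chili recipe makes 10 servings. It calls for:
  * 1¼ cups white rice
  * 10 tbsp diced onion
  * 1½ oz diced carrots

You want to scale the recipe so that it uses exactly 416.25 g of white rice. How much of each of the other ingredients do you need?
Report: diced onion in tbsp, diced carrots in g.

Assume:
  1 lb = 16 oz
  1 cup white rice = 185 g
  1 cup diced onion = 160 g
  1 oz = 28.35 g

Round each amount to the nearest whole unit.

The original recipe has 231.25 g of white rice, so the scaling factor is 416.25 ÷ 231.25 = 9/5 = 1.8.
diced onion: 10 tbsp × 9/5 = 18 tbsp
diced carrots: 1.5 oz × 9/5 × 28.35 g/oz ≈ 77 g

diced onion: 18 tbsp; diced carrots: 77 g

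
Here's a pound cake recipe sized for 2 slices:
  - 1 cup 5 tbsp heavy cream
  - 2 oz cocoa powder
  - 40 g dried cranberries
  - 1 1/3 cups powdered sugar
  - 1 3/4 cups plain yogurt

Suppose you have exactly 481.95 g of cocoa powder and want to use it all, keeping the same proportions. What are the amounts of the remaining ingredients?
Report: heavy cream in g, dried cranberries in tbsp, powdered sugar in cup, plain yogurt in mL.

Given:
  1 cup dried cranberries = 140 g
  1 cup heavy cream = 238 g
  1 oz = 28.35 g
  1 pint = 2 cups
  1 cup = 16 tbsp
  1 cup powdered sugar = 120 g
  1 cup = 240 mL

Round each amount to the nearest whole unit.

heavy cream: 2655 g; dried cranberries: 39 tbsp; powdered sugar: 11 cup; plain yogurt: 3570 mL

The original recipe has 56.7 g of cocoa powder, so the scaling factor is 481.95 ÷ 56.7 = 17/2 = 8.5.
heavy cream: (1 cup + 5 tbsp = 1.3125 cup) × 17/2 × 238 g/cup ≈ 2655 g
dried cranberries: 40 g × 17/2 ÷ 140 g/cup × 16 tbsp/cup ≈ 39 tbsp
powdered sugar: 4/3 cup × 17/2 ≈ 11 cup
plain yogurt: 1.75 cup × 17/2 × 240 mL/cup = 3570 mL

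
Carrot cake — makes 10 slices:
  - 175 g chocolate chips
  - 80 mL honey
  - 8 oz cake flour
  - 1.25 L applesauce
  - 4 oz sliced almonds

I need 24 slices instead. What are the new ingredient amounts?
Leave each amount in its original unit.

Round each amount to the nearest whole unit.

Scaling factor: 24/10 = 12/5 = 2.4.
chocolate chips: 175 g × 12/5 = 420 g
honey: 80 mL × 12/5 = 192 mL
cake flour: 8 oz × 12/5 ≈ 19 oz
applesauce: 1.25 L × 12/5 = 3 L
sliced almonds: 4 oz × 12/5 ≈ 10 oz

chocolate chips: 420 g; honey: 192 mL; cake flour: 19 oz; applesauce: 3 L; sliced almonds: 10 oz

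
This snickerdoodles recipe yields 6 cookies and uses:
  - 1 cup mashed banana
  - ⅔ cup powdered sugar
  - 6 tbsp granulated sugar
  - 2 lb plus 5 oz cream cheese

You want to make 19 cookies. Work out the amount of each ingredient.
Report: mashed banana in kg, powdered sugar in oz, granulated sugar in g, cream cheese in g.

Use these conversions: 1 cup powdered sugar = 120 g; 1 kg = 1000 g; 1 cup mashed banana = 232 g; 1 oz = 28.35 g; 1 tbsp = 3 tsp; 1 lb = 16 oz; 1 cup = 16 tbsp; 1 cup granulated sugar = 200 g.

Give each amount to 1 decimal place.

mashed banana: 0.7 kg; powdered sugar: 8.9 oz; granulated sugar: 237.5 g; cream cheese: 3321.7 g

Scaling factor: 19/6.
mashed banana: 1 cup × 19/6 × 232 g/cup ÷ 1000 g/kg ≈ 0.7 kg
powdered sugar: 2/3 cup × 19/6 × 120 g/cup ÷ 28.35 g/oz ≈ 8.9 oz
granulated sugar: 6 tbsp × 19/6 ÷ 16 tbsp/cup × 200 g/cup = 237.5 g
cream cheese: (2 lb + 5 oz = 2.3125 lb) × 19/6 × 16 oz/lb × 28.35 g/oz ≈ 3321.7 g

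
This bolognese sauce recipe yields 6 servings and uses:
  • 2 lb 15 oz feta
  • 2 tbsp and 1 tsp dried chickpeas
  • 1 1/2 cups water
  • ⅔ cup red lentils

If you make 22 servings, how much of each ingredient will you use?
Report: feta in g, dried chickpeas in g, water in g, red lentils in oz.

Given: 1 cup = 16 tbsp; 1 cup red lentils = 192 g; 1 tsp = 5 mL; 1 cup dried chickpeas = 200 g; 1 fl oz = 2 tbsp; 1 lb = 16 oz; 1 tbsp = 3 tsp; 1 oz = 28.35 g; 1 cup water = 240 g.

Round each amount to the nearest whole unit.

feta: 4886 g; dried chickpeas: 107 g; water: 1320 g; red lentils: 17 oz

Scaling factor: 22/6 = 11/3.
feta: (2 lb + 15 oz = 2.9375 lb) × 11/3 × 16 oz/lb × 28.35 g/oz ≈ 4886 g
dried chickpeas: (2 tbsp + 1 tsp = 7/3 tbsp) × 11/3 ÷ 16 tbsp/cup × 200 g/cup ≈ 107 g
water: 1.5 cup × 11/3 × 240 g/cup = 1320 g
red lentils: 2/3 cup × 11/3 × 192 g/cup ÷ 28.35 g/oz ≈ 17 oz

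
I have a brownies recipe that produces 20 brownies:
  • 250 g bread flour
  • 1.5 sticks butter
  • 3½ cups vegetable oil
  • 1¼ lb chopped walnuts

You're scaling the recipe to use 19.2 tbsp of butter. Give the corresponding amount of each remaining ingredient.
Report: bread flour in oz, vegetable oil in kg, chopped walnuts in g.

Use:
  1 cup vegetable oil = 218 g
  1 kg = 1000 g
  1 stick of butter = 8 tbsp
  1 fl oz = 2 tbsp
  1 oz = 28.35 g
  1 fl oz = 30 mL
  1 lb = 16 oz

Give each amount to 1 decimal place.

The original recipe has 12 tbsp of butter, so the scaling factor is 19.2 ÷ 12 = 8/5 = 1.6.
bread flour: 250 g × 8/5 ÷ 28.35 g/oz ≈ 14.1 oz
vegetable oil: 3.5 cup × 8/5 × 218 g/cup ÷ 1000 g/kg ≈ 1.2 kg
chopped walnuts: 1.25 lb × 8/5 × 16 oz/lb × 28.35 g/oz = 907.2 g

bread flour: 14.1 oz; vegetable oil: 1.2 kg; chopped walnuts: 907.2 g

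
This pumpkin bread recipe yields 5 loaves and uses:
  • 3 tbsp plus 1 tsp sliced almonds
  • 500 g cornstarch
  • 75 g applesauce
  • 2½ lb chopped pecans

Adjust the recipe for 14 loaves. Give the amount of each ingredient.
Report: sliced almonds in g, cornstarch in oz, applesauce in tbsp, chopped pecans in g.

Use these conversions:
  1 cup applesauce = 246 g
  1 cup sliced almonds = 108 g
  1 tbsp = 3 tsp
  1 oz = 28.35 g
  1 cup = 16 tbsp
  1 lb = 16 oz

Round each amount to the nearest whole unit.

sliced almonds: 63 g; cornstarch: 49 oz; applesauce: 14 tbsp; chopped pecans: 3175 g

Scaling factor: 14/5 = 2.8.
sliced almonds: (3 tbsp + 1 tsp = 10/3 tbsp) × 14/5 ÷ 16 tbsp/cup × 108 g/cup = 63 g
cornstarch: 500 g × 14/5 ÷ 28.35 g/oz ≈ 49 oz
applesauce: 75 g × 14/5 ÷ 246 g/cup × 16 tbsp/cup ≈ 14 tbsp
chopped pecans: 2.5 lb × 14/5 × 16 oz/lb × 28.35 g/oz ≈ 3175 g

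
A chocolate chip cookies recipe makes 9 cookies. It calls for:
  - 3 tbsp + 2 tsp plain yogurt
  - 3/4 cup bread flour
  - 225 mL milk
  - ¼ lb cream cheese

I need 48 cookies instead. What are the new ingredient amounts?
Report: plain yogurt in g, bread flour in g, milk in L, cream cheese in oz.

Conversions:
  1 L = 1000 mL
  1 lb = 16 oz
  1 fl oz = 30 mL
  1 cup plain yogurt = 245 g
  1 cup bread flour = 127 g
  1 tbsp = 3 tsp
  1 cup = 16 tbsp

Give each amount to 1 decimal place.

Scaling factor: 48/9 = 16/3.
plain yogurt: (3 tbsp + 2 tsp = 11/3 tbsp) × 16/3 ÷ 16 tbsp/cup × 245 g/cup ≈ 299.4 g
bread flour: 0.75 cup × 16/3 × 127 g/cup = 508.0 g
milk: 225 mL × 16/3 ÷ 1000 mL/L = 1.2 L
cream cheese: 0.25 lb × 16/3 × 16 oz/lb ≈ 21.3 oz

plain yogurt: 299.4 g; bread flour: 508.0 g; milk: 1.2 L; cream cheese: 21.3 oz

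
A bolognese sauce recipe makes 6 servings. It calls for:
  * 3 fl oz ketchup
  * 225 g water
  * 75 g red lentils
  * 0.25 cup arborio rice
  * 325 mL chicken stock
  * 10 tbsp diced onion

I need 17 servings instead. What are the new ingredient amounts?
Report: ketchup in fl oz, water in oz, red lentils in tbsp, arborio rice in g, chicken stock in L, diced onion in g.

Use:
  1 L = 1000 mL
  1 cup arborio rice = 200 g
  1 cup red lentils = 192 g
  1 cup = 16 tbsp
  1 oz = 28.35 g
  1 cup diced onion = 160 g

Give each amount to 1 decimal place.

Scaling factor: 17/6.
ketchup: 3 fl oz × 17/6 = 8.5 fl oz
water: 225 g × 17/6 ÷ 28.35 g/oz ≈ 22.5 oz
red lentils: 75 g × 17/6 ÷ 192 g/cup × 16 tbsp/cup ≈ 17.7 tbsp
arborio rice: 0.25 cup × 17/6 × 200 g/cup ≈ 141.7 g
chicken stock: 325 mL × 17/6 ÷ 1000 mL/L ≈ 0.9 L
diced onion: 10 tbsp × 17/6 ÷ 16 tbsp/cup × 160 g/cup ≈ 283.3 g

ketchup: 8.5 fl oz; water: 22.5 oz; red lentils: 17.7 tbsp; arborio rice: 141.7 g; chicken stock: 0.9 L; diced onion: 283.3 g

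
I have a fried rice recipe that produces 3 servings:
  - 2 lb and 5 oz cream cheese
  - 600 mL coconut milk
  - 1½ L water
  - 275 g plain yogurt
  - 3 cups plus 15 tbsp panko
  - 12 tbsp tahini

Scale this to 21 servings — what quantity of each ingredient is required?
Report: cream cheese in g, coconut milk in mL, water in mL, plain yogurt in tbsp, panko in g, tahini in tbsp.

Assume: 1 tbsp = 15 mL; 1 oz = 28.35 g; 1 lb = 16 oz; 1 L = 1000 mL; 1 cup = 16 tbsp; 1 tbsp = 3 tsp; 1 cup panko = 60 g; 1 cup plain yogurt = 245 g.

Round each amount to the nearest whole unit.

cream cheese: 7343 g; coconut milk: 4200 mL; water: 10500 mL; plain yogurt: 126 tbsp; panko: 1654 g; tahini: 84 tbsp

Scaling factor: 21/3 = 7.
cream cheese: (2 lb + 5 oz = 2.3125 lb) × 7 × 16 oz/lb × 28.35 g/oz ≈ 7343 g
coconut milk: 600 mL × 7 = 4200 mL
water: 1.5 L × 7 × 1000 mL/L = 10500 mL
plain yogurt: 275 g × 7 ÷ 245 g/cup × 16 tbsp/cup ≈ 126 tbsp
panko: (3 cup + 15 tbsp = 3.9375 cup) × 7 × 60 g/cup ≈ 1654 g
tahini: 12 tbsp × 7 = 84 tbsp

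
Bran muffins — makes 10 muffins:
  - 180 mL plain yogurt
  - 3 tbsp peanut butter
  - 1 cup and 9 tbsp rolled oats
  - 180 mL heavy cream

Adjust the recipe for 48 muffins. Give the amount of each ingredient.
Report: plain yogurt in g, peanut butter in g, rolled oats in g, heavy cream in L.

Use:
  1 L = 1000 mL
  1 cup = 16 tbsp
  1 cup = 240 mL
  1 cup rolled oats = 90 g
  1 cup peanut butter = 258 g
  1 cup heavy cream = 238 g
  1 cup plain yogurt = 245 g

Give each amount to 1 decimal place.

Scaling factor: 48/10 = 24/5 = 4.8.
plain yogurt: 180 mL × 24/5 ÷ 240 mL/cup × 245 g/cup = 882.0 g
peanut butter: 3 tbsp × 24/5 ÷ 16 tbsp/cup × 258 g/cup = 232.2 g
rolled oats: (1 cup + 9 tbsp = 1.5625 cup) × 24/5 × 90 g/cup = 675.0 g
heavy cream: 180 mL × 24/5 ÷ 1000 mL/L ≈ 0.9 L

plain yogurt: 882.0 g; peanut butter: 232.2 g; rolled oats: 675.0 g; heavy cream: 0.9 L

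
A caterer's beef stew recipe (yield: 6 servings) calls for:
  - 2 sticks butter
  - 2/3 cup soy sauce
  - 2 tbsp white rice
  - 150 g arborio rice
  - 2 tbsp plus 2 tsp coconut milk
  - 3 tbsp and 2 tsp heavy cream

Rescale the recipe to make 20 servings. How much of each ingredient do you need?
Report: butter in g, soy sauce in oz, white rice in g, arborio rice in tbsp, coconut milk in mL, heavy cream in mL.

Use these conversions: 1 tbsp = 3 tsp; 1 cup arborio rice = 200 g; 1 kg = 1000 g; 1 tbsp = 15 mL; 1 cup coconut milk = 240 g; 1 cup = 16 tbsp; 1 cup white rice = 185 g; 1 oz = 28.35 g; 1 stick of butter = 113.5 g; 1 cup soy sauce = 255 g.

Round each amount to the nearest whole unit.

butter: 757 g; soy sauce: 20 oz; white rice: 77 g; arborio rice: 40 tbsp; coconut milk: 133 mL; heavy cream: 183 mL

Scaling factor: 20/6 = 10/3.
butter: 2 stick × 10/3 × 113.5 g/stick ≈ 757 g
soy sauce: 2/3 cup × 10/3 × 255 g/cup ÷ 28.35 g/oz ≈ 20 oz
white rice: 2 tbsp × 10/3 ÷ 16 tbsp/cup × 185 g/cup ≈ 77 g
arborio rice: 150 g × 10/3 ÷ 200 g/cup × 16 tbsp/cup = 40 tbsp
coconut milk: (2 tbsp + 2 tsp = 8/3 tbsp) × 10/3 × 15 mL/tbsp ≈ 133 mL
heavy cream: (3 tbsp + 2 tsp = 11/3 tbsp) × 10/3 × 15 mL/tbsp ≈ 183 mL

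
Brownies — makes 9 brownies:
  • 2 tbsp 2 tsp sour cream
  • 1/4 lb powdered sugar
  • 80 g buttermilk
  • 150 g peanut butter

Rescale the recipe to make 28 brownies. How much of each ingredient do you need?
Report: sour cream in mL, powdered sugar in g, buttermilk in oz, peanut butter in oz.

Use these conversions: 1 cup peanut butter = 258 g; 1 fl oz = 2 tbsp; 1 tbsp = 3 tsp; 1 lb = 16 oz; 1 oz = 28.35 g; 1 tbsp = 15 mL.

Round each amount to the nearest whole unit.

Scaling factor: 28/9.
sour cream: (2 tbsp + 2 tsp = 8/3 tbsp) × 28/9 × 15 mL/tbsp ≈ 124 mL
powdered sugar: 0.25 lb × 28/9 × 16 oz/lb × 28.35 g/oz ≈ 353 g
buttermilk: 80 g × 28/9 ÷ 28.35 g/oz ≈ 9 oz
peanut butter: 150 g × 28/9 ÷ 28.35 g/oz ≈ 16 oz

sour cream: 124 mL; powdered sugar: 353 g; buttermilk: 9 oz; peanut butter: 16 oz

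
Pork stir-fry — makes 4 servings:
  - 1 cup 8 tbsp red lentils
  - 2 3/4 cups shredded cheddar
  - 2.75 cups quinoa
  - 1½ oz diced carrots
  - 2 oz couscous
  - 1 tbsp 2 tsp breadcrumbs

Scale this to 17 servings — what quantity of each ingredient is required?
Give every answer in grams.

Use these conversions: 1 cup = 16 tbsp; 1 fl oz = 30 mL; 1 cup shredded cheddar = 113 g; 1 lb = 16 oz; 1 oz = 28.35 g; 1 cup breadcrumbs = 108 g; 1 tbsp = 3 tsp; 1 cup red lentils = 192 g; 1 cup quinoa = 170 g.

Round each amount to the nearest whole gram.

red lentils: 1224 g; shredded cheddar: 1321 g; quinoa: 1987 g; diced carrots: 181 g; couscous: 241 g; breadcrumbs: 48 g

Scaling factor: 17/4 = 4.25.
red lentils: (1 cup + 8 tbsp = 1.5 cup) × 17/4 × 192 g/cup = 1224 g
shredded cheddar: 2.75 cup × 17/4 × 113 g/cup ≈ 1321 g
quinoa: 2.75 cup × 17/4 × 170 g/cup ≈ 1987 g
diced carrots: 1.5 oz × 17/4 × 28.35 g/oz ≈ 181 g
couscous: 2 oz × 17/4 × 28.35 g/oz ≈ 241 g
breadcrumbs: (1 tbsp + 2 tsp = 5/3 tbsp) × 17/4 ÷ 16 tbsp/cup × 108 g/cup ≈ 48 g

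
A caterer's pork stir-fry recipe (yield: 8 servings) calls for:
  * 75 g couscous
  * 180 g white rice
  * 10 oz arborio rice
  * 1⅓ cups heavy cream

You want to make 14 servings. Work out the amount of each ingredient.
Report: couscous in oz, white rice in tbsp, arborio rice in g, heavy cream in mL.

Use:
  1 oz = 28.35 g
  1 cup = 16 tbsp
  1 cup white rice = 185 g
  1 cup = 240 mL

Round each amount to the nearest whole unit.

Scaling factor: 14/8 = 7/4 = 1.75.
couscous: 75 g × 7/4 ÷ 28.35 g/oz ≈ 5 oz
white rice: 180 g × 7/4 ÷ 185 g/cup × 16 tbsp/cup ≈ 27 tbsp
arborio rice: 10 oz × 7/4 × 28.35 g/oz ≈ 496 g
heavy cream: 4/3 cup × 7/4 × 240 mL/cup = 560 mL

couscous: 5 oz; white rice: 27 tbsp; arborio rice: 496 g; heavy cream: 560 mL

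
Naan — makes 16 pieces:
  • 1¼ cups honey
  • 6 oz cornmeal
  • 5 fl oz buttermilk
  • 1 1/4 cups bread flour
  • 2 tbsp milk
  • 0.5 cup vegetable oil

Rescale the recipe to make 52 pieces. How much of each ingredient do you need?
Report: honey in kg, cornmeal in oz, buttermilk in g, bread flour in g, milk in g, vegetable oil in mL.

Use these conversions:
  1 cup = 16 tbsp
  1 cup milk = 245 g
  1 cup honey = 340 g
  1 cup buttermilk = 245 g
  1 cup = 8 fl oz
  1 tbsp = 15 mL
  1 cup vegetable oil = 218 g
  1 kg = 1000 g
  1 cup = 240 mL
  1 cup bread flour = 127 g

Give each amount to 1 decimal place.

honey: 1.4 kg; cornmeal: 19.5 oz; buttermilk: 497.7 g; bread flour: 515.9 g; milk: 99.5 g; vegetable oil: 390.0 mL

Scaling factor: 52/16 = 13/4 = 3.25.
honey: 1.25 cup × 13/4 × 340 g/cup ÷ 1000 g/kg ≈ 1.4 kg
cornmeal: 6 oz × 13/4 = 19.5 oz
buttermilk: 5 fl oz × 13/4 ÷ 8 fl oz/cup × 245 g/cup ≈ 497.7 g
bread flour: 1.25 cup × 13/4 × 127 g/cup ≈ 515.9 g
milk: 2 tbsp × 13/4 ÷ 16 tbsp/cup × 245 g/cup ≈ 99.5 g
vegetable oil: 0.5 cup × 13/4 × 240 mL/cup = 390.0 mL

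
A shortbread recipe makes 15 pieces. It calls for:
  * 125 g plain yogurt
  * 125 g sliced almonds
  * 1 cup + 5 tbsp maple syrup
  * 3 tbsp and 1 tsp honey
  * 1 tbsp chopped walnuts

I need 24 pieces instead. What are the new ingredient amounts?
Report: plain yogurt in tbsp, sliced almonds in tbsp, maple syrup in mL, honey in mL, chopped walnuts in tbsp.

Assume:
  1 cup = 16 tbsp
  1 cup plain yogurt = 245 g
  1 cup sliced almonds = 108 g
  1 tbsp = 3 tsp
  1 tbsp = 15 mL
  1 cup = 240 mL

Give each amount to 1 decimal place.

plain yogurt: 13.1 tbsp; sliced almonds: 29.6 tbsp; maple syrup: 504.0 mL; honey: 80.0 mL; chopped walnuts: 1.6 tbsp

Scaling factor: 24/15 = 8/5 = 1.6.
plain yogurt: 125 g × 8/5 ÷ 245 g/cup × 16 tbsp/cup ≈ 13.1 tbsp
sliced almonds: 125 g × 8/5 ÷ 108 g/cup × 16 tbsp/cup ≈ 29.6 tbsp
maple syrup: (1 cup + 5 tbsp = 1.3125 cup) × 8/5 × 240 mL/cup = 504.0 mL
honey: (3 tbsp + 1 tsp = 10/3 tbsp) × 8/5 × 15 mL/tbsp = 80.0 mL
chopped walnuts: 1 tbsp × 8/5 = 1.6 tbsp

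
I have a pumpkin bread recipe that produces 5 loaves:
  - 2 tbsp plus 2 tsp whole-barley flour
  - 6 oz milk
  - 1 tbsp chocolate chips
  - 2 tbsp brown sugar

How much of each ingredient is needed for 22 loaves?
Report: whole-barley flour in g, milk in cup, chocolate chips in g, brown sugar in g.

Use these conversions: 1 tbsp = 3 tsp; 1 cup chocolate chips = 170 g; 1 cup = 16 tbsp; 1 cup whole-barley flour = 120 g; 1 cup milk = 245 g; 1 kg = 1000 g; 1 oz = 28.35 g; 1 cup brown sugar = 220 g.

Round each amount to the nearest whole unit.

Scaling factor: 22/5 = 4.4.
whole-barley flour: (2 tbsp + 2 tsp = 8/3 tbsp) × 22/5 ÷ 16 tbsp/cup × 120 g/cup = 88 g
milk: 6 oz × 22/5 × 28.35 g/oz ÷ 245 g/cup ≈ 3 cup
chocolate chips: 1 tbsp × 22/5 ÷ 16 tbsp/cup × 170 g/cup ≈ 47 g
brown sugar: 2 tbsp × 22/5 ÷ 16 tbsp/cup × 220 g/cup = 121 g

whole-barley flour: 88 g; milk: 3 cup; chocolate chips: 47 g; brown sugar: 121 g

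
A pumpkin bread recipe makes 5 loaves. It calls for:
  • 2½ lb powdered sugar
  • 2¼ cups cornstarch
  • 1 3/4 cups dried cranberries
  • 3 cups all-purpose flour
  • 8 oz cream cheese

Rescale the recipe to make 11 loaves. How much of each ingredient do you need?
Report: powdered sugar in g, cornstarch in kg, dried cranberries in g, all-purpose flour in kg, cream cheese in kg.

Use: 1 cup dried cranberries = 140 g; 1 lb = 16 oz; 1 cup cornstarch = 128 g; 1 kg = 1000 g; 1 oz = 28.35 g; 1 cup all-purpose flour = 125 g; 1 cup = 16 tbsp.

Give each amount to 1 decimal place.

Scaling factor: 11/5 = 2.2.
powdered sugar: 2.5 lb × 11/5 × 16 oz/lb × 28.35 g/oz = 2494.8 g
cornstarch: 2.25 cup × 11/5 × 128 g/cup ÷ 1000 g/kg ≈ 0.6 kg
dried cranberries: 1.75 cup × 11/5 × 140 g/cup = 539.0 g
all-purpose flour: 3 cup × 11/5 × 125 g/cup ÷ 1000 g/kg ≈ 0.8 kg
cream cheese: 8 oz × 11/5 × 28.35 g/oz ÷ 1000 g/kg ≈ 0.5 kg

powdered sugar: 2494.8 g; cornstarch: 0.6 kg; dried cranberries: 539.0 g; all-purpose flour: 0.8 kg; cream cheese: 0.5 kg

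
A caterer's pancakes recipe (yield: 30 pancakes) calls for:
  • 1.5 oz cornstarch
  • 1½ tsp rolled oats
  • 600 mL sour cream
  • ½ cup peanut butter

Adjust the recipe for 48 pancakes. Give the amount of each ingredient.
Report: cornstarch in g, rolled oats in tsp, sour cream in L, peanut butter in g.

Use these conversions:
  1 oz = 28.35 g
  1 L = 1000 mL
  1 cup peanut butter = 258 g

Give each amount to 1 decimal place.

Scaling factor: 48/30 = 8/5 = 1.6.
cornstarch: 1.5 oz × 8/5 × 28.35 g/oz ≈ 68.0 g
rolled oats: 1.5 tsp × 8/5 = 2.4 tsp
sour cream: 600 mL × 8/5 ÷ 1000 mL/L ≈ 1.0 L
peanut butter: 0.5 cup × 8/5 × 258 g/cup = 206.4 g

cornstarch: 68.0 g; rolled oats: 2.4 tsp; sour cream: 1.0 L; peanut butter: 206.4 g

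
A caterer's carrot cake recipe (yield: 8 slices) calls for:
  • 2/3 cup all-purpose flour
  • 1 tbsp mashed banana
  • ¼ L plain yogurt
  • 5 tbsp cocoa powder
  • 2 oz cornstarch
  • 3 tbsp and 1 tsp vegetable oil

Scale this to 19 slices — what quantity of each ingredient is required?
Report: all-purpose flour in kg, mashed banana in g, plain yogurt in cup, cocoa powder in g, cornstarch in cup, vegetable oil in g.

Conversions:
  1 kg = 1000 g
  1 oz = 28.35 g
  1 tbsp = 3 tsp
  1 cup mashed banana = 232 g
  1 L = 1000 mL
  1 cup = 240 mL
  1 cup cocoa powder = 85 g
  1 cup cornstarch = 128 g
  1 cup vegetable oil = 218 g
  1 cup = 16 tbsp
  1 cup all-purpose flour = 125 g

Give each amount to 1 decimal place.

Scaling factor: 19/8 = 2.375.
all-purpose flour: 2/3 cup × 19/8 × 125 g/cup ÷ 1000 g/kg ≈ 0.2 kg
mashed banana: 1 tbsp × 19/8 ÷ 16 tbsp/cup × 232 g/cup ≈ 34.4 g
plain yogurt: 0.25 L × 19/8 × 1000 mL/L ÷ 240 mL/cup ≈ 2.5 cup
cocoa powder: 5 tbsp × 19/8 ÷ 16 tbsp/cup × 85 g/cup ≈ 63.1 g
cornstarch: 2 oz × 19/8 × 28.35 g/oz ÷ 128 g/cup ≈ 1.1 cup
vegetable oil: (3 tbsp + 1 tsp = 10/3 tbsp) × 19/8 ÷ 16 tbsp/cup × 218 g/cup ≈ 107.9 g

all-purpose flour: 0.2 kg; mashed banana: 34.4 g; plain yogurt: 2.5 cup; cocoa powder: 63.1 g; cornstarch: 1.1 cup; vegetable oil: 107.9 g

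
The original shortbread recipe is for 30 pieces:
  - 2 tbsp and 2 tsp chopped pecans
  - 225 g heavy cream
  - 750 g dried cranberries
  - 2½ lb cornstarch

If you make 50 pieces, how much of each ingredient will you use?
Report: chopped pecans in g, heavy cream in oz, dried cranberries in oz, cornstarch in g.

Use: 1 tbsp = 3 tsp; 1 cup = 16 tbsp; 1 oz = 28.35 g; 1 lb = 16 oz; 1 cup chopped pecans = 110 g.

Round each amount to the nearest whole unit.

Scaling factor: 50/30 = 5/3.
chopped pecans: (2 tbsp + 2 tsp = 8/3 tbsp) × 5/3 ÷ 16 tbsp/cup × 110 g/cup ≈ 31 g
heavy cream: 225 g × 5/3 ÷ 28.35 g/oz ≈ 13 oz
dried cranberries: 750 g × 5/3 ÷ 28.35 g/oz ≈ 44 oz
cornstarch: 2.5 lb × 5/3 × 16 oz/lb × 28.35 g/oz = 1890 g

chopped pecans: 31 g; heavy cream: 13 oz; dried cranberries: 44 oz; cornstarch: 1890 g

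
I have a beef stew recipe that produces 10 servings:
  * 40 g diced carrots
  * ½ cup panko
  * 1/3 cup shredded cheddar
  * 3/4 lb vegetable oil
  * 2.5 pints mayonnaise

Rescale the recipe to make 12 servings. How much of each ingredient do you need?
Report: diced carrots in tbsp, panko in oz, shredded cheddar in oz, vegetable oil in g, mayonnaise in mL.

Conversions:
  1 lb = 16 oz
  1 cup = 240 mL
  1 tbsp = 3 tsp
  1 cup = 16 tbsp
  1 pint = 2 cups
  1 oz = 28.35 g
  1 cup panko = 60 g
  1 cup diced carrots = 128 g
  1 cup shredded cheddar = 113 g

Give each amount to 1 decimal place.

Scaling factor: 12/10 = 6/5 = 1.2.
diced carrots: 40 g × 6/5 ÷ 128 g/cup × 16 tbsp/cup = 6.0 tbsp
panko: 0.5 cup × 6/5 × 60 g/cup ÷ 28.35 g/oz ≈ 1.3 oz
shredded cheddar: 1/3 cup × 6/5 × 113 g/cup ÷ 28.35 g/oz ≈ 1.6 oz
vegetable oil: 0.75 lb × 6/5 × 16 oz/lb × 28.35 g/oz ≈ 408.2 g
mayonnaise: 2.5 pint × 6/5 × 2 cup/pint × 240 mL/cup = 1440.0 mL

diced carrots: 6.0 tbsp; panko: 1.3 oz; shredded cheddar: 1.6 oz; vegetable oil: 408.2 g; mayonnaise: 1440.0 mL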